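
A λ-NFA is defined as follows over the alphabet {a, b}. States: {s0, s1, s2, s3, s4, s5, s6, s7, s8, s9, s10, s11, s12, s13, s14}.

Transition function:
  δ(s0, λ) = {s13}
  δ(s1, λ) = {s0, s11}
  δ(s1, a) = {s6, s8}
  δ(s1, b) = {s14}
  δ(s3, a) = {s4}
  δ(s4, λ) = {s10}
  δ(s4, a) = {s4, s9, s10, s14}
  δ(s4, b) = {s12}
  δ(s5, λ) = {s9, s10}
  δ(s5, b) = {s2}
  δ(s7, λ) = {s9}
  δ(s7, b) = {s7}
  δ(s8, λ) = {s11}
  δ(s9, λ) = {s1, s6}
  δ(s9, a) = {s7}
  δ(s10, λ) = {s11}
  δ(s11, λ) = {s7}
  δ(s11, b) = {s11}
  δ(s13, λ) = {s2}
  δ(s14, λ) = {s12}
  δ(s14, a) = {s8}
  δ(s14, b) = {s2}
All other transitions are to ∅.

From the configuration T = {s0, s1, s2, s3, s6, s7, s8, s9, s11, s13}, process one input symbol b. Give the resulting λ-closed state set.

{s0, s1, s2, s6, s7, s9, s11, s12, s13, s14}

s1 on b → {s14}.
s7 on b → {s7}.
s11 on b → {s11}.
No b-transition from s0, s2, s3, s6, s8, s9, s13.
Union after reading b: {s7, s11, s14}.
Now take the λ-closure:
From s7 via λ: add s9.
From s14 via λ: add s12.
From s9 via λ: add s1, s6.
From s1 via λ: add s0.
From s0 via λ: add s13.
From s13 via λ: add s2.
No new states can be added; the closed set is {s0, s1, s2, s6, s7, s9, s11, s12, s13, s14}.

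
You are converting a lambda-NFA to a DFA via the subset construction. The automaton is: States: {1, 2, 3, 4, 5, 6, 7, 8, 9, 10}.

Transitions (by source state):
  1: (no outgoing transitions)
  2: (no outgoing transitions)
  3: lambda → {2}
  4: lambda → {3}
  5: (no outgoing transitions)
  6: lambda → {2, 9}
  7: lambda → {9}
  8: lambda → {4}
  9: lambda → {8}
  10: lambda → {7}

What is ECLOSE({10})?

{2, 3, 4, 7, 8, 9, 10}

Start with {10}.
From 10 via lambda: add 7.
From 7 via lambda: add 9.
From 9 via lambda: add 8.
From 8 via lambda: add 4.
From 4 via lambda: add 3.
From 3 via lambda: add 2.
No new states can be added; the closed set is {2, 3, 4, 7, 8, 9, 10}.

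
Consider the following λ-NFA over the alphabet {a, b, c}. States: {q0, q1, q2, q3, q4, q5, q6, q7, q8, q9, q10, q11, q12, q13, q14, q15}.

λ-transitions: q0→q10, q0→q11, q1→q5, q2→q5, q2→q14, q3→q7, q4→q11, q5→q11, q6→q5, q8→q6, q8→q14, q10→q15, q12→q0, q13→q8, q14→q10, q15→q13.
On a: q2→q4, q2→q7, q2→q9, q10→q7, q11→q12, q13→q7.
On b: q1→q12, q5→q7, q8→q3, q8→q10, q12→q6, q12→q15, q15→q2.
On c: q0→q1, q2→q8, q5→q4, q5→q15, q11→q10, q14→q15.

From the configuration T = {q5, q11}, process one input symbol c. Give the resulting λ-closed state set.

q5 on c → {q4, q15}.
q11 on c → {q10}.
Union after reading c: {q4, q10, q15}.
Now take the λ-closure:
From q4 via λ: add q11.
From q15 via λ: add q13.
From q13 via λ: add q8.
From q8 via λ: add q6, q14.
From q6 via λ: add q5.
No new states can be added; the closed set is {q4, q5, q6, q8, q10, q11, q13, q14, q15}.

{q4, q5, q6, q8, q10, q11, q13, q14, q15}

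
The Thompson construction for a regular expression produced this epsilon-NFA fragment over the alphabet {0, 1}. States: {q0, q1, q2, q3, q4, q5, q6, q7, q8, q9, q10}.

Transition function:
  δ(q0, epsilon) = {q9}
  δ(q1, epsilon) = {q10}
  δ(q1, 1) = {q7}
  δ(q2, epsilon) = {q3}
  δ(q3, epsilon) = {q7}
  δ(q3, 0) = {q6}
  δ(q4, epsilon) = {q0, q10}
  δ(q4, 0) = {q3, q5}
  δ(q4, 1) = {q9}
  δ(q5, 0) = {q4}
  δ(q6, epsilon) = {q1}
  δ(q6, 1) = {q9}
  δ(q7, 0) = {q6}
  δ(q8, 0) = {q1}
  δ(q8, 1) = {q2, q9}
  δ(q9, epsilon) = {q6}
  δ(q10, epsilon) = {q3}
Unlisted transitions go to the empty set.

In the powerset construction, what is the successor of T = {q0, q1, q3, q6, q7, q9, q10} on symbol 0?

{q1, q3, q6, q7, q10}

q3 on 0 → {q6}.
q7 on 0 → {q6}.
No 0-transition from q0, q1, q6, q9, q10.
Union after reading 0: {q6}.
Now take the epsilon-closure:
From q6 via epsilon: add q1.
From q1 via epsilon: add q10.
From q10 via epsilon: add q3.
From q3 via epsilon: add q7.
No new states can be added; the closed set is {q1, q3, q6, q7, q10}.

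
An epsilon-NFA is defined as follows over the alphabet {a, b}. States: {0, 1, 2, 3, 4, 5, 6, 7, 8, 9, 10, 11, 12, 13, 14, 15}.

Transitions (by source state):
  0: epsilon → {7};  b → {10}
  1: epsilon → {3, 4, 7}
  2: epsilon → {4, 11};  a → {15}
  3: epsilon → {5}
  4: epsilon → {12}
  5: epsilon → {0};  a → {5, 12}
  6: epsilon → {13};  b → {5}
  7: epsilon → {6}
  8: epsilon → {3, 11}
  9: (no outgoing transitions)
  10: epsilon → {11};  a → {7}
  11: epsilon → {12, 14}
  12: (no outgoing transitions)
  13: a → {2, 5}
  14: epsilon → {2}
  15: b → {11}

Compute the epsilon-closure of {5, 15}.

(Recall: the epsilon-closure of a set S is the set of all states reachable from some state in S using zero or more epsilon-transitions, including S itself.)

Start with {5, 15}.
From 5 via epsilon: add 0.
From 0 via epsilon: add 7.
From 7 via epsilon: add 6.
From 6 via epsilon: add 13.
No new states can be added; the closed set is {0, 5, 6, 7, 13, 15}.

{0, 5, 6, 7, 13, 15}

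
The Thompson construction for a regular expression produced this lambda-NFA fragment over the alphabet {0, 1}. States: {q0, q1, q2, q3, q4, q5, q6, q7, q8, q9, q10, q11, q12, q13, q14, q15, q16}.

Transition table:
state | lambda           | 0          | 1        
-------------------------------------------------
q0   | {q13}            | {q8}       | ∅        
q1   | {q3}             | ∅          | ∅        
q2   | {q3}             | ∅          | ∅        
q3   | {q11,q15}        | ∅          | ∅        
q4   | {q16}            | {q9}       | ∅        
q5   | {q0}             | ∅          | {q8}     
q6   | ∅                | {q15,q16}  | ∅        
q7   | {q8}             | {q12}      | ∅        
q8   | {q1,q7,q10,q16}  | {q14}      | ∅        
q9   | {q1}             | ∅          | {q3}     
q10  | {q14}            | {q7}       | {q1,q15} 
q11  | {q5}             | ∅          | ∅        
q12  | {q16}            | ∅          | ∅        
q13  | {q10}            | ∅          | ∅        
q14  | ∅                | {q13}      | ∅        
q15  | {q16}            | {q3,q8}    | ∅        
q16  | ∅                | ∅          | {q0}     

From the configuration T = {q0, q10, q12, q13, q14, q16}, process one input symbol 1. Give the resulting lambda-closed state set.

{q0, q1, q3, q5, q10, q11, q13, q14, q15, q16}

q10 on 1 → {q1, q15}.
q16 on 1 → {q0}.
No 1-transition from q0, q12, q13, q14.
Union after reading 1: {q0, q1, q15}.
Now take the lambda-closure:
From q0 via lambda: add q13.
From q1 via lambda: add q3.
From q15 via lambda: add q16.
From q3 via lambda: add q11.
From q13 via lambda: add q10.
From q10 via lambda: add q14.
From q11 via lambda: add q5.
No new states can be added; the closed set is {q0, q1, q3, q5, q10, q11, q13, q14, q15, q16}.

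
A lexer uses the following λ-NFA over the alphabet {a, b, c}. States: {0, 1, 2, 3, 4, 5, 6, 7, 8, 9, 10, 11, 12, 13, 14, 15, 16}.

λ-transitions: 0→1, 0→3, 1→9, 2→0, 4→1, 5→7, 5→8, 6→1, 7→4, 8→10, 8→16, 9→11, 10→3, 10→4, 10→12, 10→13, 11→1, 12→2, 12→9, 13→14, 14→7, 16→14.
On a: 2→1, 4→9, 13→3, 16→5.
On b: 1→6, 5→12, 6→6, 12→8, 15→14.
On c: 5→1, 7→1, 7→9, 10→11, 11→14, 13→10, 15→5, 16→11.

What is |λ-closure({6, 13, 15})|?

9

Start with {6, 13, 15}.
From 6 via λ: add 1.
From 13 via λ: add 14.
From 1 via λ: add 9.
From 14 via λ: add 7.
From 7 via λ: add 4.
From 9 via λ: add 11.
λ-closure = {1, 4, 6, 7, 9, 11, 13, 14, 15}, which has 9 states.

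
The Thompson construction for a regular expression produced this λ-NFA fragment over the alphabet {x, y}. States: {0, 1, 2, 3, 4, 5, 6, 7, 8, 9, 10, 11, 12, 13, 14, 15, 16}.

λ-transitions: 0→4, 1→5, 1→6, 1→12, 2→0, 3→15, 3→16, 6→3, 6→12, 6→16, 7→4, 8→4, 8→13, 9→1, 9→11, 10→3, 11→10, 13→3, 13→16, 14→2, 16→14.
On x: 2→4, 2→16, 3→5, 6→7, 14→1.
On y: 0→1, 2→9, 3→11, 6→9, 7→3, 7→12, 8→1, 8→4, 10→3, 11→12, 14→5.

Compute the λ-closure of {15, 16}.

Start with {15, 16}.
From 16 via λ: add 14.
From 14 via λ: add 2.
From 2 via λ: add 0.
From 0 via λ: add 4.
No new states can be added; the closed set is {0, 2, 4, 14, 15, 16}.

{0, 2, 4, 14, 15, 16}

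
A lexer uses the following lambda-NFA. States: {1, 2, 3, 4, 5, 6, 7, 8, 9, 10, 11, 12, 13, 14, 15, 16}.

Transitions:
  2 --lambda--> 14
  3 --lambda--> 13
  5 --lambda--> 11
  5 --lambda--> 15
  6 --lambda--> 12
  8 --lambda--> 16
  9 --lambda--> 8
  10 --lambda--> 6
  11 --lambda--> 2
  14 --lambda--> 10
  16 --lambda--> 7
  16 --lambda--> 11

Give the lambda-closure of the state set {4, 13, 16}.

{2, 4, 6, 7, 10, 11, 12, 13, 14, 16}

Start with {4, 13, 16}.
From 16 via lambda: add 7, 11.
From 11 via lambda: add 2.
From 2 via lambda: add 14.
From 14 via lambda: add 10.
From 10 via lambda: add 6.
From 6 via lambda: add 12.
No new states can be added; the closed set is {2, 4, 6, 7, 10, 11, 12, 13, 14, 16}.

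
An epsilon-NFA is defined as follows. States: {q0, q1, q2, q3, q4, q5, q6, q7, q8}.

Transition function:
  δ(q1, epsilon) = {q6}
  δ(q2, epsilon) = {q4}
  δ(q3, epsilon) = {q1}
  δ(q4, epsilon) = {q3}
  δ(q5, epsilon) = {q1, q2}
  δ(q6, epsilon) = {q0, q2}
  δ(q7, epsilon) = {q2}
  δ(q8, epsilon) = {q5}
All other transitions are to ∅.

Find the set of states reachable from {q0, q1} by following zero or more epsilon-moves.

Start with {q0, q1}.
From q1 via epsilon: add q6.
From q6 via epsilon: add q2.
From q2 via epsilon: add q4.
From q4 via epsilon: add q3.
No new states can be added; the closed set is {q0, q1, q2, q3, q4, q6}.

{q0, q1, q2, q3, q4, q6}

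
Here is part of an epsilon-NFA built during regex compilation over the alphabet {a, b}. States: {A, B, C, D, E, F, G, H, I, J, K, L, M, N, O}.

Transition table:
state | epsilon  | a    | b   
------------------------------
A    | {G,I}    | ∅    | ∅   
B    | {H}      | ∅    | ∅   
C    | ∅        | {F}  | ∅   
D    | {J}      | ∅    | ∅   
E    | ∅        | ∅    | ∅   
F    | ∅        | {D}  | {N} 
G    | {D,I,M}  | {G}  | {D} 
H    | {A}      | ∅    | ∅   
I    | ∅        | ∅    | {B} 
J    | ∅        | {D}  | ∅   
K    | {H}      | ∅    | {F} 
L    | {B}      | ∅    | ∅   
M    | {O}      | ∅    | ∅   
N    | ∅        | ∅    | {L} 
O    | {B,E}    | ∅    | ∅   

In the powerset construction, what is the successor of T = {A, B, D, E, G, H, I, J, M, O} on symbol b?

{A, B, D, E, G, H, I, J, M, O}

G on b → {D}.
I on b → {B}.
No b-transition from A, B, D, E, H, J, M, O.
Union after reading b: {B, D}.
Now take the epsilon-closure:
From B via epsilon: add H.
From D via epsilon: add J.
From H via epsilon: add A.
From A via epsilon: add G, I.
From G via epsilon: add M.
From M via epsilon: add O.
From O via epsilon: add E.
No new states can be added; the closed set is {A, B, D, E, G, H, I, J, M, O}.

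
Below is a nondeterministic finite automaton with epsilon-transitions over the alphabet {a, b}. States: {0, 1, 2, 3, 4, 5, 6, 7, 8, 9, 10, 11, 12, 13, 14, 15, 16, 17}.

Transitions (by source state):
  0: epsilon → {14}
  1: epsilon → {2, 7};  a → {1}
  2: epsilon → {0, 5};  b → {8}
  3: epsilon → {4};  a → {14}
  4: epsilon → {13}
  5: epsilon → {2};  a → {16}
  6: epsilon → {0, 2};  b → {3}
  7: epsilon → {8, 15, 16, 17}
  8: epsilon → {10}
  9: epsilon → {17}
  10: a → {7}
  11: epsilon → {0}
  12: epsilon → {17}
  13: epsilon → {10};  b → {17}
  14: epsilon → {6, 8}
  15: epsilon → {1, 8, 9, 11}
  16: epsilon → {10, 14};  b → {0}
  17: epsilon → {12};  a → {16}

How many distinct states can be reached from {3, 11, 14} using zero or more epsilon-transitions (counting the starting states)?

Start with {3, 11, 14}.
From 3 via epsilon: add 4.
From 11 via epsilon: add 0.
From 14 via epsilon: add 6, 8.
From 4 via epsilon: add 13.
From 6 via epsilon: add 2.
From 8 via epsilon: add 10.
From 2 via epsilon: add 5.
epsilon-closure = {0, 2, 3, 4, 5, 6, 8, 10, 11, 13, 14}, which has 11 states.

11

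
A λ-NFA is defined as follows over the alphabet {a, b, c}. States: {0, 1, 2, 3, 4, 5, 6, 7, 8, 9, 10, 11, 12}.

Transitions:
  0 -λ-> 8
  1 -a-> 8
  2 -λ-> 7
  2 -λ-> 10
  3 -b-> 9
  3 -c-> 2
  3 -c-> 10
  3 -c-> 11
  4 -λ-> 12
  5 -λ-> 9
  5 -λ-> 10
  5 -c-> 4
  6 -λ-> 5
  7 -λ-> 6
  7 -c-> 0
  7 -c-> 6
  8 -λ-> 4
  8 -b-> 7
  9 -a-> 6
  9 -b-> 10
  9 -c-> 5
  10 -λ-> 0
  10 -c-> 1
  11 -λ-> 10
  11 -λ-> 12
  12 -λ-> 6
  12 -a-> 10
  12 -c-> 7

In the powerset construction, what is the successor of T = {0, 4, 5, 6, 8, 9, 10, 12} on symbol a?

{0, 4, 5, 6, 8, 9, 10, 12}

9 on a → {6}.
12 on a → {10}.
No a-transition from 0, 4, 5, 6, 8, 10.
Union after reading a: {6, 10}.
Now take the λ-closure:
From 6 via λ: add 5.
From 10 via λ: add 0.
From 0 via λ: add 8.
From 5 via λ: add 9.
From 8 via λ: add 4.
From 4 via λ: add 12.
No new states can be added; the closed set is {0, 4, 5, 6, 8, 9, 10, 12}.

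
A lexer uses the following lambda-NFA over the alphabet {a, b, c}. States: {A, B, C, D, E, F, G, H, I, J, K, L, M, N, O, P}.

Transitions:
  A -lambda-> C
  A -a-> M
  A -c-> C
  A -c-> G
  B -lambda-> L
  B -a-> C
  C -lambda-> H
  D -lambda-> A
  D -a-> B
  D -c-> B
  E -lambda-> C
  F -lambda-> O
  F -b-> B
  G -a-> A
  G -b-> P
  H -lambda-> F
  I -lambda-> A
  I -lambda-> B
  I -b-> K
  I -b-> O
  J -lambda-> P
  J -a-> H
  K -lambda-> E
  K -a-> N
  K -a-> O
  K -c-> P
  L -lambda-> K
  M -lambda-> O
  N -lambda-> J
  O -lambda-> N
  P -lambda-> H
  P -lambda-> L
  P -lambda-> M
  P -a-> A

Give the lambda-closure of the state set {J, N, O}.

{C, E, F, H, J, K, L, M, N, O, P}

Start with {J, N, O}.
From J via lambda: add P.
From P via lambda: add H, L, M.
From H via lambda: add F.
From L via lambda: add K.
From K via lambda: add E.
From E via lambda: add C.
No new states can be added; the closed set is {C, E, F, H, J, K, L, M, N, O, P}.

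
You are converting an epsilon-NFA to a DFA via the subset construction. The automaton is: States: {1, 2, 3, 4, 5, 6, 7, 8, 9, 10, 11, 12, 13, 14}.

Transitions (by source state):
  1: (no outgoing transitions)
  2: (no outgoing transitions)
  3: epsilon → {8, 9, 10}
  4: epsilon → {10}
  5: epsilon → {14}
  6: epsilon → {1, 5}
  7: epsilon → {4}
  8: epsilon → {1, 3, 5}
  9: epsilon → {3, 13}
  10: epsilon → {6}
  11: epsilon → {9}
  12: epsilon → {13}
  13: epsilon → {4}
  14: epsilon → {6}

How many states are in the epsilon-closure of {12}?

Start with {12}.
From 12 via epsilon: add 13.
From 13 via epsilon: add 4.
From 4 via epsilon: add 10.
From 10 via epsilon: add 6.
From 6 via epsilon: add 1, 5.
From 5 via epsilon: add 14.
epsilon-closure = {1, 4, 5, 6, 10, 12, 13, 14}, which has 8 states.

8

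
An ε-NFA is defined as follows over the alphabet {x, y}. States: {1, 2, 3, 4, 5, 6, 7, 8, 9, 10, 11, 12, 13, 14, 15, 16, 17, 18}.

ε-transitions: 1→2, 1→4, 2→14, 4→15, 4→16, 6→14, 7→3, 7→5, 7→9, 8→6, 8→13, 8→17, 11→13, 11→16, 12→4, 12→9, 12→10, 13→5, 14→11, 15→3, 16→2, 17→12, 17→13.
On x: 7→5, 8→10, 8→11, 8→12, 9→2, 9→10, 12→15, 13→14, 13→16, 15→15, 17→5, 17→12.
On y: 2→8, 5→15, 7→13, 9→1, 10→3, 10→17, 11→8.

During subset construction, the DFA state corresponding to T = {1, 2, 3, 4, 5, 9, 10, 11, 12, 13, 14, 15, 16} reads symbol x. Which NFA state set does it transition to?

{2, 3, 5, 10, 11, 13, 14, 15, 16}

9 on x → {2, 10}.
12 on x → {15}.
13 on x → {14, 16}.
15 on x → {15}.
No x-transition from 1, 2, 3, 4, 5, 10, 11, 14, 16.
Union after reading x: {2, 10, 14, 15, 16}.
Now take the ε-closure:
From 14 via ε: add 11.
From 15 via ε: add 3.
From 11 via ε: add 13.
From 13 via ε: add 5.
No new states can be added; the closed set is {2, 3, 5, 10, 11, 13, 14, 15, 16}.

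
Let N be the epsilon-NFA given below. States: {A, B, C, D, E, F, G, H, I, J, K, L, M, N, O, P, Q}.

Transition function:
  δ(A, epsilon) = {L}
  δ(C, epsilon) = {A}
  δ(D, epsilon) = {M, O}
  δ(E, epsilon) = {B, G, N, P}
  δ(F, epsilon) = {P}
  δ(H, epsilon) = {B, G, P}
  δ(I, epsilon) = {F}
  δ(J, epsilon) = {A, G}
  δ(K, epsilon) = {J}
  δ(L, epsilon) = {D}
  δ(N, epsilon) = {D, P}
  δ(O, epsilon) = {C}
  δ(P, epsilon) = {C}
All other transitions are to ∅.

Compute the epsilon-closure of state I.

Start with {I}.
From I via epsilon: add F.
From F via epsilon: add P.
From P via epsilon: add C.
From C via epsilon: add A.
From A via epsilon: add L.
From L via epsilon: add D.
From D via epsilon: add M, O.
No new states can be added; the closed set is {A, C, D, F, I, L, M, O, P}.

{A, C, D, F, I, L, M, O, P}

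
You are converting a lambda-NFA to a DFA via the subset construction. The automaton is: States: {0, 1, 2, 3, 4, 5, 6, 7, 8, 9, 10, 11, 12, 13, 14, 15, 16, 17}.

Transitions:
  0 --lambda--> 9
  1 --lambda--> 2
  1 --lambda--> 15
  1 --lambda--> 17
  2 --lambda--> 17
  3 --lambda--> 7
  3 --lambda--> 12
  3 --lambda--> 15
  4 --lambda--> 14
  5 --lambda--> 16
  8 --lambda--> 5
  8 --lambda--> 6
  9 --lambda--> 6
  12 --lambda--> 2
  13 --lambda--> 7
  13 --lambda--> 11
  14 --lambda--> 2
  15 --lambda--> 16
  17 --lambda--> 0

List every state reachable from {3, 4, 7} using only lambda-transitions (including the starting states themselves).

Start with {3, 4, 7}.
From 3 via lambda: add 12, 15.
From 4 via lambda: add 14.
From 12 via lambda: add 2.
From 15 via lambda: add 16.
From 2 via lambda: add 17.
From 17 via lambda: add 0.
From 0 via lambda: add 9.
From 9 via lambda: add 6.
No new states can be added; the closed set is {0, 2, 3, 4, 6, 7, 9, 12, 14, 15, 16, 17}.

{0, 2, 3, 4, 6, 7, 9, 12, 14, 15, 16, 17}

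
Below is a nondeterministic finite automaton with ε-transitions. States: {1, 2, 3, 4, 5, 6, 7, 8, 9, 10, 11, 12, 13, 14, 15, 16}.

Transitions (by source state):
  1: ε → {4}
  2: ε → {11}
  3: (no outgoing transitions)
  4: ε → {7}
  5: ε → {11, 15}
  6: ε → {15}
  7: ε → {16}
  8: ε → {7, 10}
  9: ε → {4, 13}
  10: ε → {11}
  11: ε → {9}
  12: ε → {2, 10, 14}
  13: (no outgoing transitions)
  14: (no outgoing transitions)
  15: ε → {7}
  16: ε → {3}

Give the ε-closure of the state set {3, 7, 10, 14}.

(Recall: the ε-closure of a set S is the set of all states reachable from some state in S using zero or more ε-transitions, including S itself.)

Start with {3, 7, 10, 14}.
From 7 via ε: add 16.
From 10 via ε: add 11.
From 11 via ε: add 9.
From 9 via ε: add 4, 13.
No new states can be added; the closed set is {3, 4, 7, 9, 10, 11, 13, 14, 16}.

{3, 4, 7, 9, 10, 11, 13, 14, 16}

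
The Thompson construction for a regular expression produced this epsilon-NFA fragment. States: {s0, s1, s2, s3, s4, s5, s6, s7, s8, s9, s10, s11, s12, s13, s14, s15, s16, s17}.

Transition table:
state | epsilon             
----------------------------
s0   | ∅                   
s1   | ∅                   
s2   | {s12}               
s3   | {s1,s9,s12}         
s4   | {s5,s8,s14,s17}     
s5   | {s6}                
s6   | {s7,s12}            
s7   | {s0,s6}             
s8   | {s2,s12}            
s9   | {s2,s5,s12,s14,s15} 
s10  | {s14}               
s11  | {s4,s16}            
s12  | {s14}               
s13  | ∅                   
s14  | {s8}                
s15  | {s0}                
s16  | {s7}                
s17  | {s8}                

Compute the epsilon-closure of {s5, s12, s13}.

{s0, s2, s5, s6, s7, s8, s12, s13, s14}

Start with {s5, s12, s13}.
From s5 via epsilon: add s6.
From s12 via epsilon: add s14.
From s6 via epsilon: add s7.
From s14 via epsilon: add s8.
From s7 via epsilon: add s0.
From s8 via epsilon: add s2.
No new states can be added; the closed set is {s0, s2, s5, s6, s7, s8, s12, s13, s14}.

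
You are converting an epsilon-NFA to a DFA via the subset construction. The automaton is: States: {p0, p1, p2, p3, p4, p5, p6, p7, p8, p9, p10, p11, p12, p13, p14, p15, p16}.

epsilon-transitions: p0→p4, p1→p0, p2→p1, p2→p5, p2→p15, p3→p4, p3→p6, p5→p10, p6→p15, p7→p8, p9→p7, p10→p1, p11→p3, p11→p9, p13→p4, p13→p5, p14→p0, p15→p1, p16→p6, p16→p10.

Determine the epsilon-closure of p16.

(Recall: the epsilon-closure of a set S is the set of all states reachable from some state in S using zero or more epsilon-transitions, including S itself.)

{p0, p1, p4, p6, p10, p15, p16}

Start with {p16}.
From p16 via epsilon: add p6, p10.
From p6 via epsilon: add p15.
From p10 via epsilon: add p1.
From p1 via epsilon: add p0.
From p0 via epsilon: add p4.
No new states can be added; the closed set is {p0, p1, p4, p6, p10, p15, p16}.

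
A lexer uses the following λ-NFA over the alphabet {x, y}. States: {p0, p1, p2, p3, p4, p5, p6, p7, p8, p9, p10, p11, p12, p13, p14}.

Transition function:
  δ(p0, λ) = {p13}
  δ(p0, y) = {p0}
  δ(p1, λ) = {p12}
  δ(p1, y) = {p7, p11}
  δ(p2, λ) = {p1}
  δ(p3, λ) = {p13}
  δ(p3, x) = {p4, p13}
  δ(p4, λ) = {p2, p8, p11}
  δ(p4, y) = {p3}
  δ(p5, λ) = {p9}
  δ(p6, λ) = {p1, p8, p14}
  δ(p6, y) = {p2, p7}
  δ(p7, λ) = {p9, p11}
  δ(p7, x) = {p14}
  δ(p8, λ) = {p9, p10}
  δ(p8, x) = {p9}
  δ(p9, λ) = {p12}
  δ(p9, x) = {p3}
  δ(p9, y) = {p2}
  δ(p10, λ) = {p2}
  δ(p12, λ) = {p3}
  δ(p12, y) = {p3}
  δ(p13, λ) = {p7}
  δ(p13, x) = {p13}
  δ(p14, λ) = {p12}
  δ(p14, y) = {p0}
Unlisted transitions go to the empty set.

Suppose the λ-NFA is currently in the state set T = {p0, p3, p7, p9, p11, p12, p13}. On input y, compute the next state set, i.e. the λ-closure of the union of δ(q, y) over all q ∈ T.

{p0, p1, p2, p3, p7, p9, p11, p12, p13}

p0 on y → {p0}.
p9 on y → {p2}.
p12 on y → {p3}.
No y-transition from p3, p7, p11, p13.
Union after reading y: {p0, p2, p3}.
Now take the λ-closure:
From p0 via λ: add p13.
From p2 via λ: add p1.
From p1 via λ: add p12.
From p13 via λ: add p7.
From p7 via λ: add p9, p11.
No new states can be added; the closed set is {p0, p1, p2, p3, p7, p9, p11, p12, p13}.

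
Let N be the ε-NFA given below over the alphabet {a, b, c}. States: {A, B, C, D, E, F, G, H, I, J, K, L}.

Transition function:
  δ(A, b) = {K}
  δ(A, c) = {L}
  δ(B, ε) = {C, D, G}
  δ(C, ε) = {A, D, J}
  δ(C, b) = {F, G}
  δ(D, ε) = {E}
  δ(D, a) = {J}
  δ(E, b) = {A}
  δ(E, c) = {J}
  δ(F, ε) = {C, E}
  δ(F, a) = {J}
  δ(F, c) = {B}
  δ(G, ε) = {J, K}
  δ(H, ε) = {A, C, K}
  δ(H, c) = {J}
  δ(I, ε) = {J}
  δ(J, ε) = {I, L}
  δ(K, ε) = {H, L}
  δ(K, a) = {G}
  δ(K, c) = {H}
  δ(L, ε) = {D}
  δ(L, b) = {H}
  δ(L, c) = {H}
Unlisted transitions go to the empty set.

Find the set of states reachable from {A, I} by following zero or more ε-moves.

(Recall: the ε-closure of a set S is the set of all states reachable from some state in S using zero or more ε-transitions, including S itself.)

Start with {A, I}.
From I via ε: add J.
From J via ε: add L.
From L via ε: add D.
From D via ε: add E.
No new states can be added; the closed set is {A, D, E, I, J, L}.

{A, D, E, I, J, L}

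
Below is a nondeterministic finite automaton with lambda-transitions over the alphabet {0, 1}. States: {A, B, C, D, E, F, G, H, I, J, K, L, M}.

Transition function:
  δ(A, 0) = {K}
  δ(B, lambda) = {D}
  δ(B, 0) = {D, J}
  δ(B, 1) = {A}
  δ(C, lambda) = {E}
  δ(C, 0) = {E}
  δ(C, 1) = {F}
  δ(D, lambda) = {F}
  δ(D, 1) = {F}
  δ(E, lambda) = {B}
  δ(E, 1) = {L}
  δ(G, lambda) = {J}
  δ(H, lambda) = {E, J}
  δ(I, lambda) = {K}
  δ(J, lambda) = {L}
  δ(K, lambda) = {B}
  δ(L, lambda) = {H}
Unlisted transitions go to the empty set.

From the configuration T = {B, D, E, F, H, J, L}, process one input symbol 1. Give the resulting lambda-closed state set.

B on 1 → {A}.
D on 1 → {F}.
E on 1 → {L}.
No 1-transition from F, H, J, L.
Union after reading 1: {A, F, L}.
Now take the lambda-closure:
From L via lambda: add H.
From H via lambda: add E, J.
From E via lambda: add B.
From B via lambda: add D.
No new states can be added; the closed set is {A, B, D, E, F, H, J, L}.

{A, B, D, E, F, H, J, L}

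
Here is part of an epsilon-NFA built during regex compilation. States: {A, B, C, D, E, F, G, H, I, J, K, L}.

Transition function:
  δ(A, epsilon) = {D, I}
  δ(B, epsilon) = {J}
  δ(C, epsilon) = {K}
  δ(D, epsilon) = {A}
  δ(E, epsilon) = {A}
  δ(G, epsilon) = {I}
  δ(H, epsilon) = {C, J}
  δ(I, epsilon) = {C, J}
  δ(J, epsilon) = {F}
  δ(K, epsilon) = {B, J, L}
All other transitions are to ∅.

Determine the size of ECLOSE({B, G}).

8

Start with {B, G}.
From B via epsilon: add J.
From G via epsilon: add I.
From I via epsilon: add C.
From J via epsilon: add F.
From C via epsilon: add K.
From K via epsilon: add L.
epsilon-closure = {B, C, F, G, I, J, K, L}, which has 8 states.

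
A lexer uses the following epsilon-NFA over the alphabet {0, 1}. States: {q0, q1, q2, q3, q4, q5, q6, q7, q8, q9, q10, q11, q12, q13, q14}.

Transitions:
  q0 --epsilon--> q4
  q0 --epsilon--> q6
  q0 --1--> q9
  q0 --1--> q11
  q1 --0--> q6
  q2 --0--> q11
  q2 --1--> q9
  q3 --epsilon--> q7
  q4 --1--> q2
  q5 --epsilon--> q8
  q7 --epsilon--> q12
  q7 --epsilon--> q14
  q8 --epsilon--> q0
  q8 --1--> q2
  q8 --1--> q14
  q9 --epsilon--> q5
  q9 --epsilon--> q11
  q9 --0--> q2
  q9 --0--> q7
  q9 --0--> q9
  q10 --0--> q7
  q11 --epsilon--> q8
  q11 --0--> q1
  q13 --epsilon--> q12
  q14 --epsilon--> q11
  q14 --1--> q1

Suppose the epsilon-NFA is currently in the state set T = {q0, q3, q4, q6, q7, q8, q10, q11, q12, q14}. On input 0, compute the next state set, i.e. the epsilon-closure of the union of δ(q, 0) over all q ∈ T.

q10 on 0 → {q7}.
q11 on 0 → {q1}.
No 0-transition from q0, q3, q4, q6, q7, q8, q12, q14.
Union after reading 0: {q1, q7}.
Now take the epsilon-closure:
From q7 via epsilon: add q12, q14.
From q14 via epsilon: add q11.
From q11 via epsilon: add q8.
From q8 via epsilon: add q0.
From q0 via epsilon: add q4, q6.
No new states can be added; the closed set is {q0, q1, q4, q6, q7, q8, q11, q12, q14}.

{q0, q1, q4, q6, q7, q8, q11, q12, q14}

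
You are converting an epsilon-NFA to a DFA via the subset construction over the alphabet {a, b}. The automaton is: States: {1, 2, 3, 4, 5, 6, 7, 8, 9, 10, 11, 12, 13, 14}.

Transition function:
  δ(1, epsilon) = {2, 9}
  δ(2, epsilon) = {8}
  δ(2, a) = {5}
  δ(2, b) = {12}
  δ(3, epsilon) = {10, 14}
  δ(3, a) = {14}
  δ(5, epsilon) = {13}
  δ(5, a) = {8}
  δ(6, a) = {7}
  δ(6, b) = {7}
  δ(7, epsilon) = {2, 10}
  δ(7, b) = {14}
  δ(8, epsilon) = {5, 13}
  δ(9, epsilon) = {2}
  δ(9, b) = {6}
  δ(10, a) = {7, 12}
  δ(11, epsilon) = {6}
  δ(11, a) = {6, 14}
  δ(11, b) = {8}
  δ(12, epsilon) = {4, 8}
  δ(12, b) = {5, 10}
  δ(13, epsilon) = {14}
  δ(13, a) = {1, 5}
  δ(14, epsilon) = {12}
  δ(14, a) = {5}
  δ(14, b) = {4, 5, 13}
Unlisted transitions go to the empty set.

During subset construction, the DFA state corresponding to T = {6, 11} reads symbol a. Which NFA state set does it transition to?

{2, 4, 5, 6, 7, 8, 10, 12, 13, 14}

6 on a → {7}.
11 on a → {6, 14}.
Union after reading a: {6, 7, 14}.
Now take the epsilon-closure:
From 7 via epsilon: add 2, 10.
From 14 via epsilon: add 12.
From 2 via epsilon: add 8.
From 12 via epsilon: add 4.
From 8 via epsilon: add 5, 13.
No new states can be added; the closed set is {2, 4, 5, 6, 7, 8, 10, 12, 13, 14}.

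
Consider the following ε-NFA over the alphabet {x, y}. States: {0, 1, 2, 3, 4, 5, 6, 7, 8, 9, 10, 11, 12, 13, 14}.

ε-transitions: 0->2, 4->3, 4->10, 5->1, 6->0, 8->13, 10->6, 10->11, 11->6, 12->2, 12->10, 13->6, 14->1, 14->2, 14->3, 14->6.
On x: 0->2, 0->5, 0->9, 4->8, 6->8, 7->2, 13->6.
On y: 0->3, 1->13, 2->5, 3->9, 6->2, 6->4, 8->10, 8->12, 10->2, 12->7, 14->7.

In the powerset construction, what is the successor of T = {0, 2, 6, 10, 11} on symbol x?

{0, 1, 2, 5, 6, 8, 9, 13}

0 on x → {2, 5, 9}.
6 on x → {8}.
No x-transition from 2, 10, 11.
Union after reading x: {2, 5, 8, 9}.
Now take the ε-closure:
From 5 via ε: add 1.
From 8 via ε: add 13.
From 13 via ε: add 6.
From 6 via ε: add 0.
No new states can be added; the closed set is {0, 1, 2, 5, 6, 8, 9, 13}.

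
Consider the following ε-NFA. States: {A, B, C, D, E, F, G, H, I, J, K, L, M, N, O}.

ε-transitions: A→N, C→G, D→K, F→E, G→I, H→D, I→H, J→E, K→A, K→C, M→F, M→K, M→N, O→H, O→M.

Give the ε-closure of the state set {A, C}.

Start with {A, C}.
From A via ε: add N.
From C via ε: add G.
From G via ε: add I.
From I via ε: add H.
From H via ε: add D.
From D via ε: add K.
No new states can be added; the closed set is {A, C, D, G, H, I, K, N}.

{A, C, D, G, H, I, K, N}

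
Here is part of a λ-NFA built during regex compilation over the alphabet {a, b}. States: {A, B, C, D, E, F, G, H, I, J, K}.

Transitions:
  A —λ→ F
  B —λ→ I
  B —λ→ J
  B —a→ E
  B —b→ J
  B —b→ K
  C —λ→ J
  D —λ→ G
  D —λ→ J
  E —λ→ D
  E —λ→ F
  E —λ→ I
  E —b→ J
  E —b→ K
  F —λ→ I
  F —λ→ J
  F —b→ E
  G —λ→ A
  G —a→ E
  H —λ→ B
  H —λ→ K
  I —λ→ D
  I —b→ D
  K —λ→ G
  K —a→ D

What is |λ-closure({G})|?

Start with {G}.
From G via λ: add A.
From A via λ: add F.
From F via λ: add I, J.
From I via λ: add D.
λ-closure = {A, D, F, G, I, J}, which has 6 states.

6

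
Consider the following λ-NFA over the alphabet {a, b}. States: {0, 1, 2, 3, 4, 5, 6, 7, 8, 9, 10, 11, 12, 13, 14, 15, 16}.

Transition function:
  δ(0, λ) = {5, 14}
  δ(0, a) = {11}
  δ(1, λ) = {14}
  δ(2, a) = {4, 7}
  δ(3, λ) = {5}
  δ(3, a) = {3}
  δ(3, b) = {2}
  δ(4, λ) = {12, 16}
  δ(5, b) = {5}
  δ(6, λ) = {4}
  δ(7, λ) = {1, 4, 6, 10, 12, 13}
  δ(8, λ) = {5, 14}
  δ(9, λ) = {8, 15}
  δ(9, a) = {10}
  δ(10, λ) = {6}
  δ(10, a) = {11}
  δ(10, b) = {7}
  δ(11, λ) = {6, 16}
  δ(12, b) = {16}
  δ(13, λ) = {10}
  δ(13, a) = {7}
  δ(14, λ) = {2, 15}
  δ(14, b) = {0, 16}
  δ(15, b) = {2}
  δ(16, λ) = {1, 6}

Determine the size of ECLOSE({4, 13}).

Start with {4, 13}.
From 4 via λ: add 12, 16.
From 13 via λ: add 10.
From 10 via λ: add 6.
From 16 via λ: add 1.
From 1 via λ: add 14.
From 14 via λ: add 2, 15.
λ-closure = {1, 2, 4, 6, 10, 12, 13, 14, 15, 16}, which has 10 states.

10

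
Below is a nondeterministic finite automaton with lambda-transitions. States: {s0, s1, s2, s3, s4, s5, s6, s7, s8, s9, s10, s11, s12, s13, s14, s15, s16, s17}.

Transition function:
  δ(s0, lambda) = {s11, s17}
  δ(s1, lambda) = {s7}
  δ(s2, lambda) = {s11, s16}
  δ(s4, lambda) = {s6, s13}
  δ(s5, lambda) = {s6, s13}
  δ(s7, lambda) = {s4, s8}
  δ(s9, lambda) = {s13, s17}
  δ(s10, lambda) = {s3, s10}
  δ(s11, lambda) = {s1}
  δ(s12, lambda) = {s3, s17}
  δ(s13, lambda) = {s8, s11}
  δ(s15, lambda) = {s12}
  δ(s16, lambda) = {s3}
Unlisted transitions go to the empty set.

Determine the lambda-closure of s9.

{s1, s4, s6, s7, s8, s9, s11, s13, s17}

Start with {s9}.
From s9 via lambda: add s13, s17.
From s13 via lambda: add s8, s11.
From s11 via lambda: add s1.
From s1 via lambda: add s7.
From s7 via lambda: add s4.
From s4 via lambda: add s6.
No new states can be added; the closed set is {s1, s4, s6, s7, s8, s9, s11, s13, s17}.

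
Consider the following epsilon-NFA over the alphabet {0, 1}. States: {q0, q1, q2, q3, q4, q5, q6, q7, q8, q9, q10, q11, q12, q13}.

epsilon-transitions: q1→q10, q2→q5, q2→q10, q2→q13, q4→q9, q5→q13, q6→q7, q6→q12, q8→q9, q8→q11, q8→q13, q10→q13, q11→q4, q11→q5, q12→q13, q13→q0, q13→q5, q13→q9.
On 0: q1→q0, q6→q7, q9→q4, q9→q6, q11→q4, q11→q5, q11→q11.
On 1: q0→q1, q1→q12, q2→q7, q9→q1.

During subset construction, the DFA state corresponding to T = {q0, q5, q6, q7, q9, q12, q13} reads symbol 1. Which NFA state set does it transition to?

q0 on 1 → {q1}.
q9 on 1 → {q1}.
No 1-transition from q5, q6, q7, q12, q13.
Union after reading 1: {q1}.
Now take the epsilon-closure:
From q1 via epsilon: add q10.
From q10 via epsilon: add q13.
From q13 via epsilon: add q0, q5, q9.
No new states can be added; the closed set is {q0, q1, q5, q9, q10, q13}.

{q0, q1, q5, q9, q10, q13}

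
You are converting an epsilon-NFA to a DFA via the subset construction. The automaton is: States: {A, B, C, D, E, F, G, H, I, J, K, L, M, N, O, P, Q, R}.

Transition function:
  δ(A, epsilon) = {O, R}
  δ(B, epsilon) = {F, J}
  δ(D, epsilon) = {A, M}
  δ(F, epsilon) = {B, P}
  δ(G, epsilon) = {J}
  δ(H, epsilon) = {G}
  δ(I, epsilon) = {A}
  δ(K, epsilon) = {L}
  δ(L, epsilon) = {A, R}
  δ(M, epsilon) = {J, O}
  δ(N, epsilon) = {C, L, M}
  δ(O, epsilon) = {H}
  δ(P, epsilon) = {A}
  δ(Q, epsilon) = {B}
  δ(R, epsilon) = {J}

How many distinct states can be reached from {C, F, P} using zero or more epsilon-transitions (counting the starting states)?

10

Start with {C, F, P}.
From F via epsilon: add B.
From P via epsilon: add A.
From A via epsilon: add O, R.
From B via epsilon: add J.
From O via epsilon: add H.
From H via epsilon: add G.
epsilon-closure = {A, B, C, F, G, H, J, O, P, R}, which has 10 states.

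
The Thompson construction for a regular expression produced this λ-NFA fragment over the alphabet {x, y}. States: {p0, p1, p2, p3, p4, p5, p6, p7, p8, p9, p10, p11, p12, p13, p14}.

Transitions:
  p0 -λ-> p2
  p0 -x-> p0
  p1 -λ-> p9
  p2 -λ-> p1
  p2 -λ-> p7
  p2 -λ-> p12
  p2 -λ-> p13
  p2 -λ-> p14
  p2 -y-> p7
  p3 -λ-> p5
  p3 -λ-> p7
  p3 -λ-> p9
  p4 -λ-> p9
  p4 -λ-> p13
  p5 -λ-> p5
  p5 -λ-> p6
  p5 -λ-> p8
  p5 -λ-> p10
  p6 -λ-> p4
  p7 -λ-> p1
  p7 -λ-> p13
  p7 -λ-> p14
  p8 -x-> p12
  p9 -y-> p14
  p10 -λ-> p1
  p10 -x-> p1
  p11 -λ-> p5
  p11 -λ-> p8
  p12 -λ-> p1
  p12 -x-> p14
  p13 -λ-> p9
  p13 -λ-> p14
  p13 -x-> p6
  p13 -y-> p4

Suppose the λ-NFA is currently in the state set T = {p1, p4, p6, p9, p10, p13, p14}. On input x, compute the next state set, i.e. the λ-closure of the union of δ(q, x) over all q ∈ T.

{p1, p4, p6, p9, p13, p14}

p10 on x → {p1}.
p13 on x → {p6}.
No x-transition from p1, p4, p6, p9, p14.
Union after reading x: {p1, p6}.
Now take the λ-closure:
From p1 via λ: add p9.
From p6 via λ: add p4.
From p4 via λ: add p13.
From p13 via λ: add p14.
No new states can be added; the closed set is {p1, p4, p6, p9, p13, p14}.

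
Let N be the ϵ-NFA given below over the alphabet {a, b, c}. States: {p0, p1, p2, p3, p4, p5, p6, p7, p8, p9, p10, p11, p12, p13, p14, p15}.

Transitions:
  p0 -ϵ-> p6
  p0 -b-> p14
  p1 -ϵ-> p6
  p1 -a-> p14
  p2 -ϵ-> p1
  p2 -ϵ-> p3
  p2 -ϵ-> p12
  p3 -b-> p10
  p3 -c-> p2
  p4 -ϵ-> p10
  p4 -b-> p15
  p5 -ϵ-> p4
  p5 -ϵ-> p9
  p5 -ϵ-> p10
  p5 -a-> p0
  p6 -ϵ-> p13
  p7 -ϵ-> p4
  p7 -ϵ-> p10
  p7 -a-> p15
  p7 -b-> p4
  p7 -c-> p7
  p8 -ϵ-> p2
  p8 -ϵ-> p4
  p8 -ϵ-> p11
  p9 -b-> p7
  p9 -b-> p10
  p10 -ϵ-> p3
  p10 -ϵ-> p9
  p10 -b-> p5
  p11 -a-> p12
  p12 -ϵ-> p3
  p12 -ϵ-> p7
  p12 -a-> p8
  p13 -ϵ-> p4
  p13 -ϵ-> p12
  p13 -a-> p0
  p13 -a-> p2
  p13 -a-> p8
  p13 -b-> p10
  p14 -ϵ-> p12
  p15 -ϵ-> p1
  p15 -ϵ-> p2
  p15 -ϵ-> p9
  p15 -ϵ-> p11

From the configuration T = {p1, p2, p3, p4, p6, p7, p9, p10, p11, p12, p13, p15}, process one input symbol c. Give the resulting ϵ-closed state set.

p3 on c → {p2}.
p7 on c → {p7}.
No c-transition from p1, p2, p4, p6, p9, p10, p11, p12, p13, p15.
Union after reading c: {p2, p7}.
Now take the ϵ-closure:
From p2 via ϵ: add p1, p3, p12.
From p7 via ϵ: add p4, p10.
From p1 via ϵ: add p6.
From p10 via ϵ: add p9.
From p6 via ϵ: add p13.
No new states can be added; the closed set is {p1, p2, p3, p4, p6, p7, p9, p10, p12, p13}.

{p1, p2, p3, p4, p6, p7, p9, p10, p12, p13}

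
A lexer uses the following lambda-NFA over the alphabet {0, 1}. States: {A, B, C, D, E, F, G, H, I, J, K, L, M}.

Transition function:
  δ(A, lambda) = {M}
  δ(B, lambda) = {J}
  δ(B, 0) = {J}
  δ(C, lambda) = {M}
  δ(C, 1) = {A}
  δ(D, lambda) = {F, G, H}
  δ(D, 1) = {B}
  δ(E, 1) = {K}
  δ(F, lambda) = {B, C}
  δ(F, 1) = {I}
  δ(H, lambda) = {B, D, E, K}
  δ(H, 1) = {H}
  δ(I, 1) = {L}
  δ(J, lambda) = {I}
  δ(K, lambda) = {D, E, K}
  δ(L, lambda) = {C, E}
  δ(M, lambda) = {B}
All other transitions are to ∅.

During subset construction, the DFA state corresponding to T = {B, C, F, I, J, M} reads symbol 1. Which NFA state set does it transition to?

C on 1 → {A}.
F on 1 → {I}.
I on 1 → {L}.
No 1-transition from B, J, M.
Union after reading 1: {A, I, L}.
Now take the lambda-closure:
From A via lambda: add M.
From L via lambda: add C, E.
From M via lambda: add B.
From B via lambda: add J.
No new states can be added; the closed set is {A, B, C, E, I, J, L, M}.

{A, B, C, E, I, J, L, M}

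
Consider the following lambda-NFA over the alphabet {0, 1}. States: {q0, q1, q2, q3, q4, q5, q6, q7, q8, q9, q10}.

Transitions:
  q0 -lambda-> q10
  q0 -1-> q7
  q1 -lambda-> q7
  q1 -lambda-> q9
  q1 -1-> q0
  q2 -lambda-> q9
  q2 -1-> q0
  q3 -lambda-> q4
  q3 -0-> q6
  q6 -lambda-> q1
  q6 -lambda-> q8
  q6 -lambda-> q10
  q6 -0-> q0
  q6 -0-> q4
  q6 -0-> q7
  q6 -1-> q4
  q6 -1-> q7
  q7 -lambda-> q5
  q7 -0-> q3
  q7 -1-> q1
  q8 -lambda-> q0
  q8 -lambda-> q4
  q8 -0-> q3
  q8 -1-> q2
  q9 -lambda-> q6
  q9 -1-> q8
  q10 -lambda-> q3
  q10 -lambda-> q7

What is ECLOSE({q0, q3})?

{q0, q3, q4, q5, q7, q10}

Start with {q0, q3}.
From q0 via lambda: add q10.
From q3 via lambda: add q4.
From q10 via lambda: add q7.
From q7 via lambda: add q5.
No new states can be added; the closed set is {q0, q3, q4, q5, q7, q10}.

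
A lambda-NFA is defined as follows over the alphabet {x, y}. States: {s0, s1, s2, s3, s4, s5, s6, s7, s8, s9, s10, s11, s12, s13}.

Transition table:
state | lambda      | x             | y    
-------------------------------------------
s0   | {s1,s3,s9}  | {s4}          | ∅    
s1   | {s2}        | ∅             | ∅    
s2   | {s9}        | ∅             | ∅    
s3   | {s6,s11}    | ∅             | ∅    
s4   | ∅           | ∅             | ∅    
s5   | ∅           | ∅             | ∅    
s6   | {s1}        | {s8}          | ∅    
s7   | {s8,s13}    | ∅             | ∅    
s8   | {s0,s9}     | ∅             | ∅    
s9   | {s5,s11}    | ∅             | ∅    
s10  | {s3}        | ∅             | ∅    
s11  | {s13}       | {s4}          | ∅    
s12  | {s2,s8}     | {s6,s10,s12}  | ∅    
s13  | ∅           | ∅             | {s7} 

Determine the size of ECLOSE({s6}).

Start with {s6}.
From s6 via lambda: add s1.
From s1 via lambda: add s2.
From s2 via lambda: add s9.
From s9 via lambda: add s5, s11.
From s11 via lambda: add s13.
lambda-closure = {s1, s2, s5, s6, s9, s11, s13}, which has 7 states.

7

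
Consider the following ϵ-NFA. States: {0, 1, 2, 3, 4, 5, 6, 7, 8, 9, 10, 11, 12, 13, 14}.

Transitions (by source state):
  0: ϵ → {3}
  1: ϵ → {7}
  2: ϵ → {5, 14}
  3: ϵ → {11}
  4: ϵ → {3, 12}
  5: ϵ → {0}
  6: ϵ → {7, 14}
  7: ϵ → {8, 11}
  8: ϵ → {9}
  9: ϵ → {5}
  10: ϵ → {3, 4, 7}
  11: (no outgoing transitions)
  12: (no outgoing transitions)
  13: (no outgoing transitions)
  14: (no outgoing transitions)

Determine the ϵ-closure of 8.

{0, 3, 5, 8, 9, 11}

Start with {8}.
From 8 via ϵ: add 9.
From 9 via ϵ: add 5.
From 5 via ϵ: add 0.
From 0 via ϵ: add 3.
From 3 via ϵ: add 11.
No new states can be added; the closed set is {0, 3, 5, 8, 9, 11}.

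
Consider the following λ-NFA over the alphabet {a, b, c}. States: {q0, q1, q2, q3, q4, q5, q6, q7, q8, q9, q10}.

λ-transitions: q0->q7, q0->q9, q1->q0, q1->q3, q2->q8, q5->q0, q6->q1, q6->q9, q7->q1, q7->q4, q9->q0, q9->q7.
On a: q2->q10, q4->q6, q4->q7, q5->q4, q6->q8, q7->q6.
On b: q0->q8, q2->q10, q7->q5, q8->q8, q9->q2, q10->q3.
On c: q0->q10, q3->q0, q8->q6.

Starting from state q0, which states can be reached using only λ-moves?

{q0, q1, q3, q4, q7, q9}

Start with {q0}.
From q0 via λ: add q7, q9.
From q7 via λ: add q1, q4.
From q1 via λ: add q3.
No new states can be added; the closed set is {q0, q1, q3, q4, q7, q9}.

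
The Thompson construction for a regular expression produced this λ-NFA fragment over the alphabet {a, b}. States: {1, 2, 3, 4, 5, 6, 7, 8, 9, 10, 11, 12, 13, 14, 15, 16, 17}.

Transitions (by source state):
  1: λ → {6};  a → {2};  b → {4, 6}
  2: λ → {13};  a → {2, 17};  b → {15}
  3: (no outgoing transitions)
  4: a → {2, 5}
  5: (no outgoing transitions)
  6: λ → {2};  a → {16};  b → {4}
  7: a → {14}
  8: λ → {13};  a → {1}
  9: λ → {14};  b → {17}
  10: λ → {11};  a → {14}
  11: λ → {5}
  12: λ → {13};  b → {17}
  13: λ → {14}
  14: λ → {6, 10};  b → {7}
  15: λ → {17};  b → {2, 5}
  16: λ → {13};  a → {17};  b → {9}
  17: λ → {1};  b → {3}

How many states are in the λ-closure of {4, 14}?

8

Start with {4, 14}.
From 14 via λ: add 6, 10.
From 6 via λ: add 2.
From 10 via λ: add 11.
From 2 via λ: add 13.
From 11 via λ: add 5.
λ-closure = {2, 4, 5, 6, 10, 11, 13, 14}, which has 8 states.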